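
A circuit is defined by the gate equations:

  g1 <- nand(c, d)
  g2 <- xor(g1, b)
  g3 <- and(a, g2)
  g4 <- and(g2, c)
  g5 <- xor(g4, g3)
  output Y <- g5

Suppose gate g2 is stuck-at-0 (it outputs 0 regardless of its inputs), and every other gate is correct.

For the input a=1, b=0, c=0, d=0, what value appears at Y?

Propagate with g2 forced: g1=1, g2=0 [stuck-at-0], g3=0, g4=0, g5=0.
So Y = 0. (Without the fault it would be 1.)

0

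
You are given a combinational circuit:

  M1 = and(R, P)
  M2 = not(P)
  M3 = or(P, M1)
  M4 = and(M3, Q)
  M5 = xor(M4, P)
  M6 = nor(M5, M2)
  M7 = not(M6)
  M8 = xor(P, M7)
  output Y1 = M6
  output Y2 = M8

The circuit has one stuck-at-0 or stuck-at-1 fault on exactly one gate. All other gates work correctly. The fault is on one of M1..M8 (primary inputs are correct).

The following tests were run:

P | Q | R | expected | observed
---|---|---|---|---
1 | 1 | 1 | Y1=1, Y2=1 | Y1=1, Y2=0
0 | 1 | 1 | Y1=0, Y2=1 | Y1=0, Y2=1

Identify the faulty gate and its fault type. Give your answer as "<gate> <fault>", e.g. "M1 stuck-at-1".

Fault-free values for test 1 (P=1, Q=1, R=1): M1=1, M2=0, M3=1, M4=1, M5=0, M6=1, M7=0, M8=1, giving Y1=1, Y2=1. Observed Y1=1, Y2=0.
Test 1: faults giving observed Y1=1, Y2=0 are {M7 stuck-at-1, M8 stuck-at-0}.
Test 2 (P=0, Q=1, R=1): fault-free M1=0, M2=1, M3=0, M4=0, M5=0, M6=0, M7=1, M8=1 → Y1=0, Y2=1; observed Y1=0, Y2=1. Eliminates M8 stuck-at-0.
Only M7 stuck-at-1 is consistent with every test.

M7 stuck-at-1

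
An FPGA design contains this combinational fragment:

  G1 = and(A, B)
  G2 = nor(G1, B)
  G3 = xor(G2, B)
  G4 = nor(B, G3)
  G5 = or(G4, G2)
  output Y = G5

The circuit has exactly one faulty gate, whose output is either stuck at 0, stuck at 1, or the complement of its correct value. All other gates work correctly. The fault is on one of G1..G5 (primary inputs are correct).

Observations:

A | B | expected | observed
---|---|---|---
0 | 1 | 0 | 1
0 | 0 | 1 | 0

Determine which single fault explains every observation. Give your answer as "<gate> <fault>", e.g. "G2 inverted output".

Fault-free values for test 1 (A=0, B=1): G1=0, G2=0, G3=1, G4=0, G5=0, giving Y=0. Observed 1.
Test 1: faults giving observed 1 are {G2 stuck-at-1, G2 inverted output, G4 stuck-at-1, G4 inverted output, G5 stuck-at-1, G5 inverted output}.
Test 2 (A=0, B=0): fault-free G1=0, G2=1, G3=1, G4=0, G5=1 → 1; observed 0. Eliminates G2 stuck-at-1, G2 inverted output, G4 stuck-at-1, G4 inverted output, G5 stuck-at-1.
Only G5 inverted output is consistent with every test.

G5 inverted output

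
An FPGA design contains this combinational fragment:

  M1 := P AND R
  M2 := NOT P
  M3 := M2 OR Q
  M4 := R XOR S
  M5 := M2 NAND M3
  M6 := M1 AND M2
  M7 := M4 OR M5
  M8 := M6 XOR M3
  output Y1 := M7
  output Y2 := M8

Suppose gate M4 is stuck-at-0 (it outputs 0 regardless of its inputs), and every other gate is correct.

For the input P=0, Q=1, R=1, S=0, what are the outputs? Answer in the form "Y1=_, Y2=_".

Propagate with M4 forced: M1=0, M2=1, M3=1, M4=0 [stuck-at-0], M5=0, M6=0, M7=0, M8=1.
So the outputs are Y1=0, Y2=1. (Without the fault they would be Y1=1, Y2=1.)

Y1=0, Y2=1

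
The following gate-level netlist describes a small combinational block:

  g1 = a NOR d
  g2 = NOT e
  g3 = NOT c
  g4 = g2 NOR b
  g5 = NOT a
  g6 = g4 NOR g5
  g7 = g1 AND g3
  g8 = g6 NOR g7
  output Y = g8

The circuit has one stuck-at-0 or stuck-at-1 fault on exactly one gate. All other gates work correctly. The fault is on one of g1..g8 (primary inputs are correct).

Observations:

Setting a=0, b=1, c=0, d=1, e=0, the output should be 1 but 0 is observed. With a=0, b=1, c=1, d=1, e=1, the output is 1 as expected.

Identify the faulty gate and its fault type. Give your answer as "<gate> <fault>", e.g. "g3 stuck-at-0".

g1 stuck-at-1

Fault-free values for test 1 (a=0, b=1, c=0, d=1, e=0): g1=0, g2=1, g3=1, g4=0, g5=1, g6=0, g7=0, g8=1, giving Y=1. Observed 0.
Test 1: faults giving observed 0 are {g1 stuck-at-1, g5 stuck-at-0, g6 stuck-at-1, g7 stuck-at-1, g8 stuck-at-0}.
Test 2 (a=0, b=1, c=1, d=1, e=1): fault-free g1=0, g2=0, g3=0, g4=0, g5=1, g6=0, g7=0, g8=1 → 1; observed 1. Eliminates g5 stuck-at-0, g6 stuck-at-1, g7 stuck-at-1, g8 stuck-at-0.
Only g1 stuck-at-1 is consistent with every test.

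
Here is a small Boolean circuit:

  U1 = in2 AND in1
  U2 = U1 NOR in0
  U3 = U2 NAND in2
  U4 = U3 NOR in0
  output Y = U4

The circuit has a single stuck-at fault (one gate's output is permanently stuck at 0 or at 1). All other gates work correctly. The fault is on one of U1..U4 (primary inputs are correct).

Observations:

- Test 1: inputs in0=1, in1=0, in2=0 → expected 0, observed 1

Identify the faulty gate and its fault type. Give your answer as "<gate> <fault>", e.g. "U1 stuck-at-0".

Fault-free values for test 1 (in0=1, in1=0, in2=0): U1=0, U2=0, U3=1, U4=0, giving Y=0. Observed 1.
Test 1: faults giving observed 1 are {U4 stuck-at-1}.
Only U4 stuck-at-1 is consistent with every test.

U4 stuck-at-1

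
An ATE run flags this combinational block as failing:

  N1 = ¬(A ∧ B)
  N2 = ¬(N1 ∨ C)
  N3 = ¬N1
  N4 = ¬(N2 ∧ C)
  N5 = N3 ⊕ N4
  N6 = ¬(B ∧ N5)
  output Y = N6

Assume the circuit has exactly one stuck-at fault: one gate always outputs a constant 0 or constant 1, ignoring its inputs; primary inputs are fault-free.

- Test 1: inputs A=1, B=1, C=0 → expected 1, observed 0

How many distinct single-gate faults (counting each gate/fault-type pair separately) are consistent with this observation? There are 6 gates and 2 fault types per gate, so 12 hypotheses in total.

5

Fault-free: N1=0, N2=1, N3=1, N4=1, N5=0, N6=1 → 1. Observed 0.
  N1 stuck-at-0: output 1 ✗
  N1 stuck-at-1: output 0 ✓
  N2 stuck-at-0: output 1 ✗
  N2 stuck-at-1: output 1 ✗
  N3 stuck-at-0: output 0 ✓
  N3 stuck-at-1: output 1 ✗
  N4 stuck-at-0: output 0 ✓
  N4 stuck-at-1: output 1 ✗
  N5 stuck-at-0: output 1 ✗
  N5 stuck-at-1: output 0 ✓
  N6 stuck-at-0: output 0 ✓
  N6 stuck-at-1: output 1 ✗
Consistent faults: {N1 stuck-at-1, N3 stuck-at-0, N4 stuck-at-0, N5 stuck-at-1, N6 stuck-at-0} — 5 in all.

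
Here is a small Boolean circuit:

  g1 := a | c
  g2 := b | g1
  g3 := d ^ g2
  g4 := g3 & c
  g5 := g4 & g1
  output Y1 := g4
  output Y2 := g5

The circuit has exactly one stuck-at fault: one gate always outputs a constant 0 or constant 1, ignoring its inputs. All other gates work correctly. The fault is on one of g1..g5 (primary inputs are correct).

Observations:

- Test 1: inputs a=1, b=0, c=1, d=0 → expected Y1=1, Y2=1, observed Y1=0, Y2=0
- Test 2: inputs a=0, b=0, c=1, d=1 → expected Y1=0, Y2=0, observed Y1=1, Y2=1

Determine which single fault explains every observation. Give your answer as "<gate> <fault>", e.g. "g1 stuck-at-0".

Fault-free values for test 1 (a=1, b=0, c=1, d=0): g1=1, g2=1, g3=1, g4=1, g5=1, giving Y1=1, Y2=1. Observed Y1=0, Y2=0.
Test 1: faults giving observed Y1=0, Y2=0 are {g1 stuck-at-0, g2 stuck-at-0, g3 stuck-at-0, g4 stuck-at-0}.
Test 2 (a=0, b=0, c=1, d=1): fault-free g1=1, g2=1, g3=0, g4=0, g5=0 → Y1=0, Y2=0; observed Y1=1, Y2=1. Eliminates g1 stuck-at-0, g3 stuck-at-0, g4 stuck-at-0.
Only g2 stuck-at-0 is consistent with every test.

g2 stuck-at-0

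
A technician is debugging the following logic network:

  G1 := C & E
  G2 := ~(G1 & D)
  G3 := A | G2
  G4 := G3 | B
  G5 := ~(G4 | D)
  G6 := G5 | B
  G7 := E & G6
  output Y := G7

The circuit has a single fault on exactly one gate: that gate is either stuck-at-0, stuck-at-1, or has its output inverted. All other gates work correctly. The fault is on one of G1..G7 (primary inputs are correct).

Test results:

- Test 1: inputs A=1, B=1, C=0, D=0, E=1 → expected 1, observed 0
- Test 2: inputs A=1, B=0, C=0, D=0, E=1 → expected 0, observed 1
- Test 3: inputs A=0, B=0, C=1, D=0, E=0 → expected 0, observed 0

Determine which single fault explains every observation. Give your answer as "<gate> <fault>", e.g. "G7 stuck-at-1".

Fault-free values for test 1 (A=1, B=1, C=0, D=0, E=1): G1=0, G2=1, G3=1, G4=1, G5=0, G6=1, G7=1, giving Y=1. Observed 0.
Test 1: faults giving observed 0 are {G6 stuck-at-0, G6 inverted output, G7 stuck-at-0, G7 inverted output}.
Test 2 (A=1, B=0, C=0, D=0, E=1): fault-free G1=0, G2=1, G3=1, G4=1, G5=0, G6=0, G7=0 → 0; observed 1. Eliminates G6 stuck-at-0, G7 stuck-at-0.
Test 3 (A=0, B=0, C=1, D=0, E=0): fault-free G1=0, G2=1, G3=1, G4=1, G5=0, G6=0, G7=0 → 0; observed 0. Eliminates G7 inverted output.
Only G6 inverted output is consistent with every test.

G6 inverted output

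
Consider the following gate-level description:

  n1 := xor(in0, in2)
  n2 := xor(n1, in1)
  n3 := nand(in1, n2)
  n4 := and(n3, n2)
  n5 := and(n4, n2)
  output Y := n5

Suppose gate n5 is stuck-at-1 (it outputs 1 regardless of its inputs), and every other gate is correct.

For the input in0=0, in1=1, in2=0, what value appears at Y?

Propagate with n5 forced: n1=0, n2=1, n3=0, n4=0, n5=1 [stuck-at-1].
So Y = 1. (Without the fault it would be 0.)

1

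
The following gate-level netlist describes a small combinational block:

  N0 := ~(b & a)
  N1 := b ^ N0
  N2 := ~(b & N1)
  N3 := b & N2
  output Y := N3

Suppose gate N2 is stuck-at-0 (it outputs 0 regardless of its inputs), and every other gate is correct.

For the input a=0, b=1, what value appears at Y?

0

Propagate with N2 forced: N0=1, N1=0, N2=0 [stuck-at-0], N3=0.
So Y = 0. (Without the fault it would be 1.)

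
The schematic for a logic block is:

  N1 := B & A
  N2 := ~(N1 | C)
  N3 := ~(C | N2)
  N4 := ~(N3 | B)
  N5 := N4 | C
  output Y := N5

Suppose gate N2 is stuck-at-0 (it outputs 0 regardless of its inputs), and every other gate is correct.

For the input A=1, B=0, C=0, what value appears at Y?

0

Propagate with N2 forced: N1=0, N2=0 [stuck-at-0], N3=1, N4=0, N5=0.
So Y = 0. (Without the fault it would be 1.)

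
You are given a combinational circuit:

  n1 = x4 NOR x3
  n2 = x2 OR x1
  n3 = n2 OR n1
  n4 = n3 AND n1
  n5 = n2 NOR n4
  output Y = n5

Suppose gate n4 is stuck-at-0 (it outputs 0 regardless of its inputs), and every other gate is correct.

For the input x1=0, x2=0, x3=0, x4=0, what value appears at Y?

Propagate with n4 forced: n1=1, n2=0, n3=1, n4=0 [stuck-at-0], n5=1.
So Y = 1. (Without the fault it would be 0.)

1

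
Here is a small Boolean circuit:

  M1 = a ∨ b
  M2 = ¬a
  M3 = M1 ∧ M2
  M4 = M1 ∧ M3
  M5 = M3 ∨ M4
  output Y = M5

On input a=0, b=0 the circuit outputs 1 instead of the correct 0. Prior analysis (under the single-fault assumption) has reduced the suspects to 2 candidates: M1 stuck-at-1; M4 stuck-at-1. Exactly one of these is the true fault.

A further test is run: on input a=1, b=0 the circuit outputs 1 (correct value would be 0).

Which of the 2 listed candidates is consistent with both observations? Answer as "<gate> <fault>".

M4 stuck-at-1

Evaluate each candidate on input a=1, b=0:
  M1 stuck-at-1: M1=1 [stuck-at-1], M2=0, M3=0, M4=0, M5=0 → 0 — eliminated
  M4 stuck-at-1: M1=1, M2=0, M3=0, M4=1 [stuck-at-1], M5=1 → 1 — matches
Only M4 stuck-at-1 reproduces the observed 1.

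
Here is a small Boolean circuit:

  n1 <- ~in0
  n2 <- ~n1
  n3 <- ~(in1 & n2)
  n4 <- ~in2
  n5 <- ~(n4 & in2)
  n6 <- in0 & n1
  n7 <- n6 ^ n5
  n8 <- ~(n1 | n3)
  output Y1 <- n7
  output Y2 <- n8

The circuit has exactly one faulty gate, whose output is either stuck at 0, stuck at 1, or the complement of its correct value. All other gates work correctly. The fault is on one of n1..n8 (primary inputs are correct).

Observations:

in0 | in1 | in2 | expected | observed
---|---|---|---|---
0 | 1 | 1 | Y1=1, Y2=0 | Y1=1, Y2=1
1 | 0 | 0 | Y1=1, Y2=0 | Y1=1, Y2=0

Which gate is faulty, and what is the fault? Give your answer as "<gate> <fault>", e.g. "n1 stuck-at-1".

Fault-free values for test 1 (in0=0, in1=1, in2=1): n1=1, n2=0, n3=1, n4=0, n5=1, n6=0, n7=1, n8=0, giving Y1=1, Y2=0. Observed Y1=1, Y2=1.
Test 1: faults giving observed Y1=1, Y2=1 are {n1 stuck-at-0, n1 inverted output, n8 stuck-at-1, n8 inverted output}.
Test 2 (in0=1, in1=0, in2=0): fault-free n1=0, n2=1, n3=1, n4=1, n5=1, n6=0, n7=1, n8=0 → Y1=1, Y2=0; observed Y1=1, Y2=0. Eliminates n1 inverted output, n8 stuck-at-1, n8 inverted output.
Only n1 stuck-at-0 is consistent with every test.

n1 stuck-at-0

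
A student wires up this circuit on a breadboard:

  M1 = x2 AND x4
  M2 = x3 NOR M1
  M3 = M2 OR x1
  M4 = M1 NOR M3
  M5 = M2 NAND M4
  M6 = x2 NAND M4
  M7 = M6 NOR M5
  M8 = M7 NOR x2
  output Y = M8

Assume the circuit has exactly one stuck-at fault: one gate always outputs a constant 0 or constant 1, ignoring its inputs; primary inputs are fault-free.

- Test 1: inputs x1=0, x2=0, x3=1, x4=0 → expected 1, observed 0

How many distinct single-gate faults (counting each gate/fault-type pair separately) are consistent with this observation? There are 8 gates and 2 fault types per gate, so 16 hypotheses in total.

Fault-free: M1=0, M2=0, M3=0, M4=1, M5=1, M6=1, M7=0, M8=1 → 1. Observed 0.
  M1: none of the 2 fault types match ✗
  M2: none of the 2 fault types match ✗
  M3: none of the 2 fault types match ✗
  M4: none of the 2 fault types match ✗
  M5: none of the 2 fault types match ✗
  M6: none of the 2 fault types match ✗
  M7: stuck-at-1 ✓; others ✗
  M8: stuck-at-0 ✓; others ✗
Consistent faults: {M7 stuck-at-1, M8 stuck-at-0} — 2 in all.

2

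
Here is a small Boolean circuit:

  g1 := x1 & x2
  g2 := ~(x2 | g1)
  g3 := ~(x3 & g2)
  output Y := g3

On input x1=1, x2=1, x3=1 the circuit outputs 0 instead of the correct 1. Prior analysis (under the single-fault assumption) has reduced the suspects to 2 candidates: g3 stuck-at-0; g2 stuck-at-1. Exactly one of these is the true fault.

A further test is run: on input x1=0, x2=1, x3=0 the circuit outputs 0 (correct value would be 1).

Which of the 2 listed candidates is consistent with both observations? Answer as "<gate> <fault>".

g3 stuck-at-0

Evaluate each candidate on input x1=0, x2=1, x3=0:
  g3 stuck-at-0: g1=0, g2=0, g3=0 [stuck-at-0] → 0 — matches
  g2 stuck-at-1: g1=0, g2=1 [stuck-at-1], g3=1 → 1 — eliminated
Only g3 stuck-at-0 reproduces the observed 0.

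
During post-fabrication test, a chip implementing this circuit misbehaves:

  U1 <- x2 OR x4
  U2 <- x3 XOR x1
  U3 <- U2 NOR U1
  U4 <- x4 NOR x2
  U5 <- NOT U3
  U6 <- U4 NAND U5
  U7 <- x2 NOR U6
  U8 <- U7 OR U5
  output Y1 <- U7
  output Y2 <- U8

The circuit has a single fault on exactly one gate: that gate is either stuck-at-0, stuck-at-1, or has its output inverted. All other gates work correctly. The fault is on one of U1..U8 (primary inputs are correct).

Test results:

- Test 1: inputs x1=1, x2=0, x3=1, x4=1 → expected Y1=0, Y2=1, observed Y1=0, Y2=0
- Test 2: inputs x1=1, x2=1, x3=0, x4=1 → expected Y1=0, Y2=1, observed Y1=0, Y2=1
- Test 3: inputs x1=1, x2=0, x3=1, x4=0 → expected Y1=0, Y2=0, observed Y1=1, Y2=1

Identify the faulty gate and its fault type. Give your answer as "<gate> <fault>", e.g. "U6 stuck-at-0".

U1 inverted output

Fault-free values for test 1 (x1=1, x2=0, x3=1, x4=1): U1=1, U2=0, U3=0, U4=0, U5=1, U6=1, U7=0, U8=1, giving Y1=0, Y2=1. Observed Y1=0, Y2=0.
Test 1: faults giving observed Y1=0, Y2=0 are {U1 stuck-at-0, U1 inverted output, U3 stuck-at-1, U3 inverted output, U5 stuck-at-0, U5 inverted output, U8 stuck-at-0, U8 inverted output}.
Test 2 (x1=1, x2=1, x3=0, x4=1): fault-free U1=1, U2=1, U3=0, U4=0, U5=1, U6=1, U7=0, U8=1 → Y1=0, Y2=1; observed Y1=0, Y2=1. Eliminates U3 stuck-at-1, U3 inverted output, U5 stuck-at-0, U5 inverted output, U8 stuck-at-0, U8 inverted output.
Test 3 (x1=1, x2=0, x3=1, x4=0): fault-free U1=0, U2=0, U3=1, U4=1, U5=0, U6=1, U7=0, U8=0 → Y1=0, Y2=0; observed Y1=1, Y2=1. Eliminates U1 stuck-at-0.
Only U1 inverted output is consistent with every test.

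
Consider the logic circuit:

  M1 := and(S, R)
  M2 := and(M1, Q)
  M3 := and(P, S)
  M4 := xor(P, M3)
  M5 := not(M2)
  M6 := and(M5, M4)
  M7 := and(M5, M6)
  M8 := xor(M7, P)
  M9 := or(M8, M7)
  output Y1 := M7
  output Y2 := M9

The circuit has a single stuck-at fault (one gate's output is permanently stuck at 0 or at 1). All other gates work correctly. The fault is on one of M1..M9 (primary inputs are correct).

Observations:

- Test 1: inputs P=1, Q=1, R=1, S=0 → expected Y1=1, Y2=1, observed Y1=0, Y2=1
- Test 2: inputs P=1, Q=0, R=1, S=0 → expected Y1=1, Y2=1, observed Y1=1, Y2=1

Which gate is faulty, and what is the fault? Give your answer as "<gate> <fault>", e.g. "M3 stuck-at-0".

M1 stuck-at-1

Fault-free values for test 1 (P=1, Q=1, R=1, S=0): M1=0, M2=0, M3=0, M4=1, M5=1, M6=1, M7=1, M8=0, M9=1, giving Y1=1, Y2=1. Observed Y1=0, Y2=1.
Test 1: faults giving observed Y1=0, Y2=1 are {M1 stuck-at-1, M2 stuck-at-1, M3 stuck-at-1, M4 stuck-at-0, M5 stuck-at-0, M6 stuck-at-0, M7 stuck-at-0}.
Test 2 (P=1, Q=0, R=1, S=0): fault-free M1=0, M2=0, M3=0, M4=1, M5=1, M6=1, M7=1, M8=0, M9=1 → Y1=1, Y2=1; observed Y1=1, Y2=1. Eliminates M2 stuck-at-1, M3 stuck-at-1, M4 stuck-at-0, M5 stuck-at-0, M6 stuck-at-0, M7 stuck-at-0.
Only M1 stuck-at-1 is consistent with every test.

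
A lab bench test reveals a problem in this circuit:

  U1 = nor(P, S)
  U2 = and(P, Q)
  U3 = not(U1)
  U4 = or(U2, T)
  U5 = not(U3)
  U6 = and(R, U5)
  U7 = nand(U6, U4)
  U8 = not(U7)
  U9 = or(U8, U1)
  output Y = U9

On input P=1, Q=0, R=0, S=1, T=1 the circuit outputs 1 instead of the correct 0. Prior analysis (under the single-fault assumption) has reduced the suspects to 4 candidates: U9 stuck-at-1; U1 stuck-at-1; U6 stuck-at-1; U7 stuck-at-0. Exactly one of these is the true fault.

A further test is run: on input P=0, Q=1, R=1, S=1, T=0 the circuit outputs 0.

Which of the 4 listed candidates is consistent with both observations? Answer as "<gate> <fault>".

Evaluate each candidate on input P=0, Q=1, R=1, S=1, T=0:
  U9 stuck-at-1: U1=0, U2=0, U3=1, U4=0, U5=0, U6=0, U7=1, U8=0, U9=1 [stuck-at-1] → 1 — eliminated
  U1 stuck-at-1: U1=1 [stuck-at-1], U2=0, U3=0, U4=0, U5=1, U6=1, U7=1, U8=0, U9=1 → 1 — eliminated
  U6 stuck-at-1: U1=0, U2=0, U3=1, U4=0, U5=0, U6=1 [stuck-at-1], U7=1, U8=0, U9=0 → 0 — matches
  U7 stuck-at-0: U1=0, U2=0, U3=1, U4=0, U5=0, U6=0, U7=0 [stuck-at-0], U8=1, U9=1 → 1 — eliminated
Only U6 stuck-at-1 reproduces the observed 0.

U6 stuck-at-1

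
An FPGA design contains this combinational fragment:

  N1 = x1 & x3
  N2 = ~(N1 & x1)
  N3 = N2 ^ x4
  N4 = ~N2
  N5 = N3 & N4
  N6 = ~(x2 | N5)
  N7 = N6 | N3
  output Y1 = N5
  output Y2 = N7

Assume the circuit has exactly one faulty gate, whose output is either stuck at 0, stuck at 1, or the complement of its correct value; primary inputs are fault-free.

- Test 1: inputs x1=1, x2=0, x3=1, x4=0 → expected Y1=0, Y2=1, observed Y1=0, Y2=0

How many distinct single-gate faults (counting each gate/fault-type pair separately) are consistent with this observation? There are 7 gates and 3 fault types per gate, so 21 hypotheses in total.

Fault-free: N1=1, N2=0, N3=0, N4=1, N5=0, N6=1, N7=1 → Y1=0, Y2=1. Observed Y1=0, Y2=0.
  N1: none of the 3 fault types match ✗
  N2: none of the 3 fault types match ✗
  N3: none of the 3 fault types match ✗
  N4: none of the 3 fault types match ✗
  N5: none of the 3 fault types match ✗
  N6: stuck-at-0, inverted output ✓; others ✗
  N7: stuck-at-0, inverted output ✓; others ✗
Consistent faults: {N6 stuck-at-0, N6 inverted output, N7 stuck-at-0, N7 inverted output} — 4 in all.

4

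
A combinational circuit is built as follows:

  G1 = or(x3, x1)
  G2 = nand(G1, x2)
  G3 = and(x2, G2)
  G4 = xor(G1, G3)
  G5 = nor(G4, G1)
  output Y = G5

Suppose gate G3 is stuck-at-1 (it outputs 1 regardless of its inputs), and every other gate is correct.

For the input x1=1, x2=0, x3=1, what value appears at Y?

0

Propagate with G3 forced: G1=1, G2=1, G3=1 [stuck-at-1], G4=0, G5=0.
So Y = 0. (Same as the fault-free value — the fault is masked on this input.)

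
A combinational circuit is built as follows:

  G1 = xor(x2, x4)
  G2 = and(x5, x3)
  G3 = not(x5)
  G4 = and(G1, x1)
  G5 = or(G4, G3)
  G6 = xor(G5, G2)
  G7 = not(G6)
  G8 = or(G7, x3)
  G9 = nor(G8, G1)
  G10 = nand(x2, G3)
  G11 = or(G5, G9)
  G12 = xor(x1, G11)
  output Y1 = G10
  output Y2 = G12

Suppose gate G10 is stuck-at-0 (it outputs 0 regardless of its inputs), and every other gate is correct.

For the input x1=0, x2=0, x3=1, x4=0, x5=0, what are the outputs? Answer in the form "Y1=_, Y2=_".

Y1=0, Y2=1

Propagate with G10 forced: G1=0, G2=0, G3=1, G4=0, G5=1, G6=1, G7=0, G8=1, G9=0, G10=0 [stuck-at-0], G11=1, G12=1.
So the outputs are Y1=0, Y2=1. (Without the fault they would be Y1=1, Y2=1.)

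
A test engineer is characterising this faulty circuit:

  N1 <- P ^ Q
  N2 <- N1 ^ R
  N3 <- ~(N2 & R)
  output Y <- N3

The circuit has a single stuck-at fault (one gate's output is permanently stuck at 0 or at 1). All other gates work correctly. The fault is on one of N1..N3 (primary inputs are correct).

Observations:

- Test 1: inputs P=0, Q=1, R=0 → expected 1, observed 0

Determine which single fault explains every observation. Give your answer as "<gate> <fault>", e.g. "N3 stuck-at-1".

N3 stuck-at-0

Fault-free values for test 1 (P=0, Q=1, R=0): N1=1, N2=1, N3=1, giving Y=1. Observed 0.
Test 1: faults giving observed 0 are {N3 stuck-at-0}.
Only N3 stuck-at-0 is consistent with every test.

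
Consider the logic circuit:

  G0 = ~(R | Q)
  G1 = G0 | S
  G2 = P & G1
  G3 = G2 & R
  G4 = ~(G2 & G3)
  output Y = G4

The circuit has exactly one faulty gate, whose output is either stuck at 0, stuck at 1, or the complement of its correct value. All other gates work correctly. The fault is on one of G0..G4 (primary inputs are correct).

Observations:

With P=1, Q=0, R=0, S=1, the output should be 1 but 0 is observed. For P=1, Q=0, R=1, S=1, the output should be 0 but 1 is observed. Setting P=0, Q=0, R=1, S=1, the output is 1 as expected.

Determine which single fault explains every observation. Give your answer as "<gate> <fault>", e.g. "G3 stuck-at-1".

Fault-free values for test 1 (P=1, Q=0, R=0, S=1): G0=1, G1=1, G2=1, G3=0, G4=1, giving Y=1. Observed 0.
Test 1: faults giving observed 0 are {G3 stuck-at-1, G3 inverted output, G4 stuck-at-0, G4 inverted output}.
Test 2 (P=1, Q=0, R=1, S=1): fault-free G0=0, G1=1, G2=1, G3=1, G4=0 → 0; observed 1. Eliminates G3 stuck-at-1, G4 stuck-at-0.
Test 3 (P=0, Q=0, R=1, S=1): fault-free G0=0, G1=1, G2=0, G3=0, G4=1 → 1; observed 1. Eliminates G4 inverted output.
Only G3 inverted output is consistent with every test.

G3 inverted output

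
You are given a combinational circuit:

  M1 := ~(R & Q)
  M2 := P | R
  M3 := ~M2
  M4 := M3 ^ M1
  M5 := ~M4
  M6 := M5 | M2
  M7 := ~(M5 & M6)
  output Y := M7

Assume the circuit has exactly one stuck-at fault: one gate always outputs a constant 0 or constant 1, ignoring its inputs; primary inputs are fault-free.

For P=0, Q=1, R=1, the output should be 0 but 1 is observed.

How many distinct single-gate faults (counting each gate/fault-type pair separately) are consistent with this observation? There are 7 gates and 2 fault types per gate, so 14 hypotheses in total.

Fault-free: M1=0, M2=1, M3=0, M4=0, M5=1, M6=1, M7=0 → 0. Observed 1.
  M1 stuck-at-0: output 0 ✗
  M1 stuck-at-1: output 1 ✓
  M2 stuck-at-0: output 1 ✓
  M2 stuck-at-1: output 0 ✗
  M3 stuck-at-0: output 0 ✗
  M3 stuck-at-1: output 1 ✓
  M4 stuck-at-0: output 0 ✗
  M4 stuck-at-1: output 1 ✓
  M5 stuck-at-0: output 1 ✓
  M5 stuck-at-1: output 0 ✗
  M6 stuck-at-0: output 1 ✓
  M6 stuck-at-1: output 0 ✗
  M7 stuck-at-0: output 0 ✗
  M7 stuck-at-1: output 1 ✓
Consistent faults: {M1 stuck-at-1, M2 stuck-at-0, M3 stuck-at-1, M4 stuck-at-1, M5 stuck-at-0, M6 stuck-at-0, M7 stuck-at-1} — 7 in all.

7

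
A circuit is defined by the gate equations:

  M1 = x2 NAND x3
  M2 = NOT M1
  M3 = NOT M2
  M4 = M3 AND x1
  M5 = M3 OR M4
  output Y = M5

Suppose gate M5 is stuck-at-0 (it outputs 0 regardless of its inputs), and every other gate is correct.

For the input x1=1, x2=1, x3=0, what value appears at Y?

Propagate with M5 forced: M1=1, M2=0, M3=1, M4=1, M5=0 [stuck-at-0].
So Y = 0. (Without the fault it would be 1.)

0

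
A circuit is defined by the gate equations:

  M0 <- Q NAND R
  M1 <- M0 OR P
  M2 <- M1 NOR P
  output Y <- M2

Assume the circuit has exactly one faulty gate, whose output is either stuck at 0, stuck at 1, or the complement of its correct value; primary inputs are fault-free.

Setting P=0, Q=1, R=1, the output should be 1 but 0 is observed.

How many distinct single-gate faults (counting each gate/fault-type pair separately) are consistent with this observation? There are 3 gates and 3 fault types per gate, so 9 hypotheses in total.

6

Fault-free: M0=0, M1=0, M2=1 → 1. Observed 0.
  M0 stuck-at-0: output 1 ✗
  M0 stuck-at-1: output 0 ✓
  M0 inverted output: output 0 ✓
  M1 stuck-at-0: output 1 ✗
  M1 stuck-at-1: output 0 ✓
  M1 inverted output: output 0 ✓
  M2 stuck-at-0: output 0 ✓
  M2 stuck-at-1: output 1 ✗
  M2 inverted output: output 0 ✓
Consistent faults: {M0 stuck-at-1, M0 inverted output, M1 stuck-at-1, M1 inverted output, M2 stuck-at-0, M2 inverted output} — 6 in all.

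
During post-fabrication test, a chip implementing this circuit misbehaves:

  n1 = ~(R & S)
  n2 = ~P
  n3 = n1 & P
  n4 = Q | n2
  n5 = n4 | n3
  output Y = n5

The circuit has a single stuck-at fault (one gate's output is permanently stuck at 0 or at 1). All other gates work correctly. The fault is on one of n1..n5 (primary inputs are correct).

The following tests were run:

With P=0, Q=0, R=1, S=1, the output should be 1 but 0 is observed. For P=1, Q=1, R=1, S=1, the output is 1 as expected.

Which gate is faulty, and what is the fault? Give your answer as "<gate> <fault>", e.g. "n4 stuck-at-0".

n2 stuck-at-0

Fault-free values for test 1 (P=0, Q=0, R=1, S=1): n1=0, n2=1, n3=0, n4=1, n5=1, giving Y=1. Observed 0.
Test 1: faults giving observed 0 are {n2 stuck-at-0, n4 stuck-at-0, n5 stuck-at-0}.
Test 2 (P=1, Q=1, R=1, S=1): fault-free n1=0, n2=0, n3=0, n4=1, n5=1 → 1; observed 1. Eliminates n4 stuck-at-0, n5 stuck-at-0.
Only n2 stuck-at-0 is consistent with every test.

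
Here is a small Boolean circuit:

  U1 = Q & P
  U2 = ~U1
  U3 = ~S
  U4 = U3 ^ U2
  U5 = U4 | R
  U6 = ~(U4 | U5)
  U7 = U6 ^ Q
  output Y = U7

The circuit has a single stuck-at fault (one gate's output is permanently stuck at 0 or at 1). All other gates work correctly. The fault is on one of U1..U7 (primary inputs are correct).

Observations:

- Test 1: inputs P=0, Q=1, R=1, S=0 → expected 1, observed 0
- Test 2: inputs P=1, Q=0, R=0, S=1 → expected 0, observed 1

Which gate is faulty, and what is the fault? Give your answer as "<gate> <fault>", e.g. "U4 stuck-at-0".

Fault-free values for test 1 (P=0, Q=1, R=1, S=0): U1=0, U2=1, U3=1, U4=0, U5=1, U6=0, U7=1, giving Y=1. Observed 0.
Test 1: faults giving observed 0 are {U5 stuck-at-0, U6 stuck-at-1, U7 stuck-at-0}.
Test 2 (P=1, Q=0, R=0, S=1): fault-free U1=0, U2=1, U3=0, U4=1, U5=1, U6=0, U7=0 → 0; observed 1. Eliminates U5 stuck-at-0, U7 stuck-at-0.
Only U6 stuck-at-1 is consistent with every test.

U6 stuck-at-1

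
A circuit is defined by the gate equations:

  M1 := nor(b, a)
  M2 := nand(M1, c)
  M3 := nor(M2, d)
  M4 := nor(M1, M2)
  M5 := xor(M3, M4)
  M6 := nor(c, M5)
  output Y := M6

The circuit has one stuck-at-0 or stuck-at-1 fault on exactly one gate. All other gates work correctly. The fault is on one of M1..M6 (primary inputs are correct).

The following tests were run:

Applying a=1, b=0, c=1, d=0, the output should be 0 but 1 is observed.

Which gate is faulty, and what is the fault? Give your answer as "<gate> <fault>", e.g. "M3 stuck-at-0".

Fault-free values for test 1 (a=1, b=0, c=1, d=0): M1=0, M2=1, M3=0, M4=0, M5=0, M6=0, giving Y=0. Observed 1.
Test 1: faults giving observed 1 are {M6 stuck-at-1}.
Only M6 stuck-at-1 is consistent with every test.

M6 stuck-at-1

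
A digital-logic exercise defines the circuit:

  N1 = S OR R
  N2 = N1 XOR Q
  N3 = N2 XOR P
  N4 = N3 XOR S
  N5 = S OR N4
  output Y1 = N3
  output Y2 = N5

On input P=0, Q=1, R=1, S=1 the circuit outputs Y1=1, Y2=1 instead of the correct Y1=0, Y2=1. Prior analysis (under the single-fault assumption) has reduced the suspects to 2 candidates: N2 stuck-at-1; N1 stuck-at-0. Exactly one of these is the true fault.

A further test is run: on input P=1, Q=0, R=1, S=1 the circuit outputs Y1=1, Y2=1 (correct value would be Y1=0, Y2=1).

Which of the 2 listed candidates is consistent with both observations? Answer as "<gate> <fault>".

N1 stuck-at-0

Evaluate each candidate on input P=1, Q=0, R=1, S=1:
  N2 stuck-at-1: N1=1, N2=1 [stuck-at-1], N3=0, N4=1, N5=1 → Y1=0, Y2=1 — eliminated
  N1 stuck-at-0: N1=0 [stuck-at-0], N2=0, N3=1, N4=0, N5=1 → Y1=1, Y2=1 — matches
Only N1 stuck-at-0 reproduces the observed Y1=1, Y2=1.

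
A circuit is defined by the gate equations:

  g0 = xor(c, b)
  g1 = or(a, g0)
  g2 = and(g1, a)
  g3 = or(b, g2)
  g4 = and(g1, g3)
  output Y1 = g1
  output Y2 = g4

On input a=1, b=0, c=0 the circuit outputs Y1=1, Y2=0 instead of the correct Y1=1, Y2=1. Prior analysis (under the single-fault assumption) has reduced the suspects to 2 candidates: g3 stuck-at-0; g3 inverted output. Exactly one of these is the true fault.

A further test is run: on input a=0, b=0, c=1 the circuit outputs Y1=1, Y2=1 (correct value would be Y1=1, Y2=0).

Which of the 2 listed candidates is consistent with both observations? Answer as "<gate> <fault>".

Evaluate each candidate on input a=0, b=0, c=1:
  g3 stuck-at-0: g0=1, g1=1, g2=0, g3=0 [stuck-at-0], g4=0 → Y1=1, Y2=0 — eliminated
  g3 inverted output: g0=1, g1=1, g2=0, g3=1 [inverted output], g4=1 → Y1=1, Y2=1 — matches
Only g3 inverted output reproduces the observed Y1=1, Y2=1.

g3 inverted output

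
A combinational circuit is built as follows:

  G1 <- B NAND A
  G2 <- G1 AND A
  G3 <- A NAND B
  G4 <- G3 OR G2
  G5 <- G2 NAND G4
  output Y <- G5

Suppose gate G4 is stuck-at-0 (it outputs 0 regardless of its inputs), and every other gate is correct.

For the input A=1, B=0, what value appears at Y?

1

Propagate with G4 forced: G1=1, G2=1, G3=1, G4=0 [stuck-at-0], G5=1.
So Y = 1. (Without the fault it would be 0.)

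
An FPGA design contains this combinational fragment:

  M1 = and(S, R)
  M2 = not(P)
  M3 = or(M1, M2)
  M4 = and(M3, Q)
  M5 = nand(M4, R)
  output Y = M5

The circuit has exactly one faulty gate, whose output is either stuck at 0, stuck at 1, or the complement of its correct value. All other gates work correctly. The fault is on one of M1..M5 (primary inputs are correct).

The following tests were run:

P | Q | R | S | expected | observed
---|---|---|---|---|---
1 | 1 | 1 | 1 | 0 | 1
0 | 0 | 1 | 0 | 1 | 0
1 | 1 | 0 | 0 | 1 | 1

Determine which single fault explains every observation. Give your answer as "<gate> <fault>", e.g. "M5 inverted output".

Fault-free values for test 1 (P=1, Q=1, R=1, S=1): M1=1, M2=0, M3=1, M4=1, M5=0, giving Y=0. Observed 1.
Test 1: faults giving observed 1 are {M1 stuck-at-0, M1 inverted output, M3 stuck-at-0, M3 inverted output, M4 stuck-at-0, M4 inverted output, M5 stuck-at-1, M5 inverted output}.
Test 2 (P=0, Q=0, R=1, S=0): fault-free M1=0, M2=1, M3=1, M4=0, M5=1 → 1; observed 0. Eliminates M1 stuck-at-0, M1 inverted output, M3 stuck-at-0, M3 inverted output, M4 stuck-at-0, M5 stuck-at-1.
Test 3 (P=1, Q=1, R=0, S=0): fault-free M1=0, M2=0, M3=0, M4=0, M5=1 → 1; observed 1. Eliminates M5 inverted output.
Only M4 inverted output is consistent with every test.

M4 inverted output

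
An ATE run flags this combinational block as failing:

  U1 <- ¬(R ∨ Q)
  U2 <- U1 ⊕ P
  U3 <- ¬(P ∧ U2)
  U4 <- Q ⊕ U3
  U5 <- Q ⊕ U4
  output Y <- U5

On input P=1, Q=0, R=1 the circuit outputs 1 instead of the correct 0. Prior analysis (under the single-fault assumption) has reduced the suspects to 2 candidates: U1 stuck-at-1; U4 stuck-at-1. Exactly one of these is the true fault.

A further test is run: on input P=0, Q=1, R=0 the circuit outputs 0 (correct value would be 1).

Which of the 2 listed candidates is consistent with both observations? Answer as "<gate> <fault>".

Evaluate each candidate on input P=0, Q=1, R=0:
  U1 stuck-at-1: U1=1 [stuck-at-1], U2=1, U3=1, U4=0, U5=1 → 1 — eliminated
  U4 stuck-at-1: U1=0, U2=0, U3=1, U4=1 [stuck-at-1], U5=0 → 0 — matches
Only U4 stuck-at-1 reproduces the observed 0.

U4 stuck-at-1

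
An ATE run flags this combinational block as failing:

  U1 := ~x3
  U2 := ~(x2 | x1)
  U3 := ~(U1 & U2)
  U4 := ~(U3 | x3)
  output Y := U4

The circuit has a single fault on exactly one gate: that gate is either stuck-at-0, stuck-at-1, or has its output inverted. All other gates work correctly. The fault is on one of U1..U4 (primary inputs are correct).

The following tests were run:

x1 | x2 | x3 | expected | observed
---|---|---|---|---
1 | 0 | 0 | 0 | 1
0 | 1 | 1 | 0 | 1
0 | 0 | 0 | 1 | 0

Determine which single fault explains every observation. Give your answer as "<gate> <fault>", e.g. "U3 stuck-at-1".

Fault-free values for test 1 (x1=1, x2=0, x3=0): U1=1, U2=0, U3=1, U4=0, giving Y=0. Observed 1.
Test 1: faults giving observed 1 are {U2 stuck-at-1, U2 inverted output, U3 stuck-at-0, U3 inverted output, U4 stuck-at-1, U4 inverted output}.
Test 2 (x1=0, x2=1, x3=1): fault-free U1=0, U2=0, U3=1, U4=0 → 0; observed 1. Eliminates U2 stuck-at-1, U2 inverted output, U3 stuck-at-0, U3 inverted output.
Test 3 (x1=0, x2=0, x3=0): fault-free U1=1, U2=1, U3=0, U4=1 → 1; observed 0. Eliminates U4 stuck-at-1.
Only U4 inverted output is consistent with every test.

U4 inverted output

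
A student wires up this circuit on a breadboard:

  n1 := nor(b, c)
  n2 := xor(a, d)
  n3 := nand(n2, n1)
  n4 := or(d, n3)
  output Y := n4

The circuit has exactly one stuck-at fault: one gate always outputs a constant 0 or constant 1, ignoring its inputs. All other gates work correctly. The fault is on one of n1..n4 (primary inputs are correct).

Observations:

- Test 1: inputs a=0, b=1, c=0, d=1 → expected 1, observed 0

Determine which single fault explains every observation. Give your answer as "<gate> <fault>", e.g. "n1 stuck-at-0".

n4 stuck-at-0

Fault-free values for test 1 (a=0, b=1, c=0, d=1): n1=0, n2=1, n3=1, n4=1, giving Y=1. Observed 0.
Test 1: faults giving observed 0 are {n4 stuck-at-0}.
Only n4 stuck-at-0 is consistent with every test.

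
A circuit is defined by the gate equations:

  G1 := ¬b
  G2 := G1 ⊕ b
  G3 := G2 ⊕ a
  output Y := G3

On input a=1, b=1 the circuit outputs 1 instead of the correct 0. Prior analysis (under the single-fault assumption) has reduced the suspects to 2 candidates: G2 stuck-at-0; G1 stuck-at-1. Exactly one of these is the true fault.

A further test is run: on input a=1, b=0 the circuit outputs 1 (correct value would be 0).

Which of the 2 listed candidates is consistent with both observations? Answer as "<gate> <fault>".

G2 stuck-at-0

Evaluate each candidate on input a=1, b=0:
  G2 stuck-at-0: G1=1, G2=0 [stuck-at-0], G3=1 → 1 — matches
  G1 stuck-at-1: G1=1 [stuck-at-1], G2=1, G3=0 → 0 — eliminated
Only G2 stuck-at-0 reproduces the observed 1.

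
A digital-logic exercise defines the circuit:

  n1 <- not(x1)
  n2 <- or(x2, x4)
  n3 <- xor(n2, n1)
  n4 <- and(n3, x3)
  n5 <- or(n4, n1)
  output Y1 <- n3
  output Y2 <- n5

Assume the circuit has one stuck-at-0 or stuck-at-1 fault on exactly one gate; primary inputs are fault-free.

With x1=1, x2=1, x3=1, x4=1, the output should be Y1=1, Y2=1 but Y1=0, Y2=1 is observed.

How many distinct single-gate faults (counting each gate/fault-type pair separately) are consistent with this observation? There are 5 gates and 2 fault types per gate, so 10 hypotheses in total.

1

Fault-free: n1=0, n2=1, n3=1, n4=1, n5=1 → Y1=1, Y2=1. Observed Y1=0, Y2=1.
  n1 stuck-at-0: output Y1=1, Y2=1 ✗
  n1 stuck-at-1: output Y1=0, Y2=1 ✓
  n2 stuck-at-0: output Y1=0, Y2=0 ✗
  n2 stuck-at-1: output Y1=1, Y2=1 ✗
  n3 stuck-at-0: output Y1=0, Y2=0 ✗
  n3 stuck-at-1: output Y1=1, Y2=1 ✗
  n4 stuck-at-0: output Y1=1, Y2=0 ✗
  n4 stuck-at-1: output Y1=1, Y2=1 ✗
  n5 stuck-at-0: output Y1=1, Y2=0 ✗
  n5 stuck-at-1: output Y1=1, Y2=1 ✗
Consistent faults: {n1 stuck-at-1} — 1 in all.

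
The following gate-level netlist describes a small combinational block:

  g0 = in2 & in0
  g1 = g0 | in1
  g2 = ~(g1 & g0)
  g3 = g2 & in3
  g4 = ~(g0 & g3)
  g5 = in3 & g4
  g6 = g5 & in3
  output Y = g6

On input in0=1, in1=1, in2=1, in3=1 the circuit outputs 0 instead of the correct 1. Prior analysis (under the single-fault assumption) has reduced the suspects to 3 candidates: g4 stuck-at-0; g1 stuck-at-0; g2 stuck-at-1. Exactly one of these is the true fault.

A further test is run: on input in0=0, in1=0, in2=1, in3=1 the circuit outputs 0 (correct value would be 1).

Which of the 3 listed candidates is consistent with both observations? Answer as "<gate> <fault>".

g4 stuck-at-0

Evaluate each candidate on input in0=0, in1=0, in2=1, in3=1:
  g4 stuck-at-0: g0=0, g1=0, g2=1, g3=1, g4=0 [stuck-at-0], g5=0, g6=0 → 0 — matches
  g1 stuck-at-0: g0=0, g1=0 [stuck-at-0], g2=1, g3=1, g4=1, g5=1, g6=1 → 1 — eliminated
  g2 stuck-at-1: g0=0, g1=0, g2=1 [stuck-at-1], g3=1, g4=1, g5=1, g6=1 → 1 — eliminated
Only g4 stuck-at-0 reproduces the observed 0.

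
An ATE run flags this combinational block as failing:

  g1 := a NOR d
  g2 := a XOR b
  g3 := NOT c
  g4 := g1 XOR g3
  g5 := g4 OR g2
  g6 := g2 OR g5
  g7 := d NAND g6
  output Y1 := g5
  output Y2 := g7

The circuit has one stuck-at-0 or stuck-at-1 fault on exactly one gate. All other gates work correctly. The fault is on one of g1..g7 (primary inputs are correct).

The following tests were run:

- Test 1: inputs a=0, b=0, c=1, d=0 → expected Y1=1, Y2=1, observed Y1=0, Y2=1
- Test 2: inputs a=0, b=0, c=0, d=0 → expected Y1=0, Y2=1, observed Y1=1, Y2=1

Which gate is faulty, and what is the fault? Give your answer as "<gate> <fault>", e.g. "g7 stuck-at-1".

Fault-free values for test 1 (a=0, b=0, c=1, d=0): g1=1, g2=0, g3=0, g4=1, g5=1, g6=1, g7=1, giving Y1=1, Y2=1. Observed Y1=0, Y2=1.
Test 1: faults giving observed Y1=0, Y2=1 are {g1 stuck-at-0, g3 stuck-at-1, g4 stuck-at-0, g5 stuck-at-0}.
Test 2 (a=0, b=0, c=0, d=0): fault-free g1=1, g2=0, g3=1, g4=0, g5=0, g6=0, g7=1 → Y1=0, Y2=1; observed Y1=1, Y2=1. Eliminates g3 stuck-at-1, g4 stuck-at-0, g5 stuck-at-0.
Only g1 stuck-at-0 is consistent with every test.

g1 stuck-at-0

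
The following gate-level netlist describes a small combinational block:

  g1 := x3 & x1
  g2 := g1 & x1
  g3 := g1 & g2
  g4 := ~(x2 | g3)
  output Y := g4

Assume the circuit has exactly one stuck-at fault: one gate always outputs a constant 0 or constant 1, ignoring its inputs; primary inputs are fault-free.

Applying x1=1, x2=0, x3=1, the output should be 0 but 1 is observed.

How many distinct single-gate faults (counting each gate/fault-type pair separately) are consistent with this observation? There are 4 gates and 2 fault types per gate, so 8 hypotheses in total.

Fault-free: g1=1, g2=1, g3=1, g4=0 → 0. Observed 1.
  g1 stuck-at-0: output 1 ✓
  g1 stuck-at-1: output 0 ✗
  g2 stuck-at-0: output 1 ✓
  g2 stuck-at-1: output 0 ✗
  g3 stuck-at-0: output 1 ✓
  g3 stuck-at-1: output 0 ✗
  g4 stuck-at-0: output 0 ✗
  g4 stuck-at-1: output 1 ✓
Consistent faults: {g1 stuck-at-0, g2 stuck-at-0, g3 stuck-at-0, g4 stuck-at-1} — 4 in all.

4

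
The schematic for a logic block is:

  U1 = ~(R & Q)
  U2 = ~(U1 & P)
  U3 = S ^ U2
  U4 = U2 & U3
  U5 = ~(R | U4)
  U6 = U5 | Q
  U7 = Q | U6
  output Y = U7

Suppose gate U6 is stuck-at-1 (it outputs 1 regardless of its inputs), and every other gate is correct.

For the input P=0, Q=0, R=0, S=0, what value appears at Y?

1

Propagate with U6 forced: U1=1, U2=1, U3=1, U4=1, U5=0, U6=1 [stuck-at-1], U7=1.
So Y = 1. (Without the fault it would be 0.)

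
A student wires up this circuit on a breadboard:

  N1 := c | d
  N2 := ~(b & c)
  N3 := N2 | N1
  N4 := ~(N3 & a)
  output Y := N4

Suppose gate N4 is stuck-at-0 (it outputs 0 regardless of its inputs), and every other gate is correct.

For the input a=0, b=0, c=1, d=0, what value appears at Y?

0

Propagate with N4 forced: N1=1, N2=1, N3=1, N4=0 [stuck-at-0].
So Y = 0. (Without the fault it would be 1.)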